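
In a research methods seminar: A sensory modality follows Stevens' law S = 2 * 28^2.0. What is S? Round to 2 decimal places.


S = 2 * 28^2.0
28^2.0 = 784.0
S = 2 * 784.0
= 1568.00


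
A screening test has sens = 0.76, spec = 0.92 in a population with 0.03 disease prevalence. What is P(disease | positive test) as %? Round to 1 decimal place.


PPV = (sens * prev) / (sens * prev + (1-spec) * (1-prev))
Numerator = 0.76 * 0.03 = 0.0228
P(positive and no disease) = (1 - spec) * (1 - prev) = (1 - 0.92) * (1 - 0.03) = 0.0776
Denominator = 0.0228 + 0.0776 = 0.1004
PPV = 0.0228 / 0.1004 = 0.227092
As percentage = 22.7


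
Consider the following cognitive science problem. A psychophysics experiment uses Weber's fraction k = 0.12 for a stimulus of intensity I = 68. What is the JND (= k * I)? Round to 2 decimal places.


JND = k * I
JND = 0.12 * 68
= 8.16


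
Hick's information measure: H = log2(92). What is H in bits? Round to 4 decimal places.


H = log2(n)
H = log2(92)
= 6.5236


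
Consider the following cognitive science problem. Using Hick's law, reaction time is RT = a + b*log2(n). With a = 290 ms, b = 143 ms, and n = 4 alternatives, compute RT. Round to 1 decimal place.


RT = 290 + 143 * log2(4)
log2(4) = 2.0
RT = 290 + 143 * 2.0
= 290 + 286.0
= 576.0 ms


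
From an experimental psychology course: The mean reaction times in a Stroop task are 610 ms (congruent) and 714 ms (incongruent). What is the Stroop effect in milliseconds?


Stroop effect = RT(incongruent) - RT(congruent)
= 714 - 610
= 104 ms


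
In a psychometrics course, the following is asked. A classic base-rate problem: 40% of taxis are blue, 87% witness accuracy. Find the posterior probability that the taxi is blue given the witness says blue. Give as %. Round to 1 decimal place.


P(blue | says blue) = P(says blue | blue)*P(blue) / [P(says blue | blue)*P(blue) + P(says blue | not blue)*P(not blue)]
Numerator = 0.87 * 0.4 = 0.348
False identification = 0.13 * 0.6 = 0.078
P = 0.348 / (0.348 + 0.078)
= 0.348 / 0.426
As percentage = 81.7


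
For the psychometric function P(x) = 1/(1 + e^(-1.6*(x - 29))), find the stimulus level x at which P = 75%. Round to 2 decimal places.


At P = 0.75: 0.75 = 1/(1 + e^(-k*(x-x0)))
Solving: e^(-k*(x-x0)) = 1/3
x = x0 + ln(3)/k
ln(3) = 1.0986
x = 29 + 1.0986/1.6
= 29 + 0.6866
= 29.69


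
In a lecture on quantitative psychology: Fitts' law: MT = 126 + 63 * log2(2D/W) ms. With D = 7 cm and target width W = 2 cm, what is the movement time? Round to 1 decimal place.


MT = 126 + 63 * log2(2*7/2)
2D/W = 7.0
log2(7.0) = 2.8074
MT = 126 + 63 * 2.8074
= 302.9 ms


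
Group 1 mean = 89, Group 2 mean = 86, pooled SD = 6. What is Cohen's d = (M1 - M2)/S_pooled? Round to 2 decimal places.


Cohen's d = (M1 - M2) / S_pooled
= (89 - 86) / 6
= 3 / 6
= 0.50


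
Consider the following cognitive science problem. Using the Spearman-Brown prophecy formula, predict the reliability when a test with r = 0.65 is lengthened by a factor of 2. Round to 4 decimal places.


r_new = n*r / (1 + (n-1)*r)
Numerator = 2 * 0.65 = 1.3
Denominator = 1 + 1 * 0.65 = 1.65
r_new = 1.3 / 1.65
= 0.7879


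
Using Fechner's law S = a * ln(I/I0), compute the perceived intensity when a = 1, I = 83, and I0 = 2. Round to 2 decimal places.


S = 1 * ln(83/2)
I/I0 = 41.5
ln(41.5) = 3.7257
S = 1 * 3.7257
= 3.73


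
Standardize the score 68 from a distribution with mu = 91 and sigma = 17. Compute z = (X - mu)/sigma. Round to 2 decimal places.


z = (X - mu) / sigma
= (68 - 91) / 17
= -23 / 17
= -1.35


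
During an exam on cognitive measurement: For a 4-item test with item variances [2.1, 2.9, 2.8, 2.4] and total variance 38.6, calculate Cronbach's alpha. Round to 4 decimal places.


alpha = (k/(k-1)) * (1 - sum(s_i^2)/s_total^2)
sum(item variances) = 10.2
k/(k-1) = 4/3 = 1.333333
1 - 10.2/38.6 = 1 - 0.264249 = 0.735751
alpha = 1.333333 * 0.735751
= 0.9810


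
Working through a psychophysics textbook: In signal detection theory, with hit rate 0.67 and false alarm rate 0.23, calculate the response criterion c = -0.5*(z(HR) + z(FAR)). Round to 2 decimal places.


c = -0.5 * (z(HR) + z(FAR))
z(0.67) = 0.4399
z(0.23) = -0.7388
c = -0.5 * (0.4399 + -0.7388)
= -0.5 * -0.2989
= 0.15


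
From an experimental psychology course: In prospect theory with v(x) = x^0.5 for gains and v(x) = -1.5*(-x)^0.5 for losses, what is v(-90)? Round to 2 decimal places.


Since x = -90 < 0, use v(x) = -lambda*(-x)^alpha
(-x) = 90
90^0.5 = 9.4868
v(-90) = -1.5 * 9.4868
= -14.23


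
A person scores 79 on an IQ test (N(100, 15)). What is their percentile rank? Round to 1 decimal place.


z = (IQ - mean) / SD
z = (79 - 100) / 15 = -1.4
Percentile = Phi(-1.4) * 100
Phi(-1.4) = 0.080757
= 8.1


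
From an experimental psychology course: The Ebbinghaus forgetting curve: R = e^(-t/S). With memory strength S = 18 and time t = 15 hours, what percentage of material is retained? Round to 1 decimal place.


R = e^(-t/S)
-t/S = -15/18 = -0.833333
R = e^(-0.833333) = 0.434598
Percentage = 0.434598 * 100
= 43.5


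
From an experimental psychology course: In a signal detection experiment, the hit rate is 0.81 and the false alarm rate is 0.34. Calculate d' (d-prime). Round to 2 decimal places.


d' = z(HR) - z(FAR)
z(0.81) = 0.8779
z(0.34) = -0.4125
d' = 0.8779 - -0.4125
= 1.29


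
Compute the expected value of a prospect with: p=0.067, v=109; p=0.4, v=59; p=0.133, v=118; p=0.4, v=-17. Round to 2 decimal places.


EU = sum(p_i * v_i)
0.067 * 109 = 7.303
0.4 * 59 = 23.6
0.133 * 118 = 15.694
0.4 * -17 = -6.8
EU = 7.303 + 23.6 + 15.694 + -6.8
= 39.80


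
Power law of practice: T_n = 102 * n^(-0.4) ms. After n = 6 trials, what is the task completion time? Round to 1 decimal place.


T_n = 102 * 6^(-0.4)
6^(-0.4) = 0.488359
T_n = 102 * 0.488359
= 49.8 ms


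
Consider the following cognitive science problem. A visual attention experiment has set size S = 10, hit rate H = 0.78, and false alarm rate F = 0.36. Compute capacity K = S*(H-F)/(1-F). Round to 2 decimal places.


K = S * (H - F) / (1 - F)
H - F = 0.42
1 - F = 0.64
K = 10 * 0.42 / 0.64
= 6.56


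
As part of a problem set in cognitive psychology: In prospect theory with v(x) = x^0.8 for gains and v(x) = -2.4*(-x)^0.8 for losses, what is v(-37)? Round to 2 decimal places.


Since x = -37 < 0, use v(x) = -lambda*(-x)^alpha
(-x) = 37
37^0.8 = 17.9706
v(-37) = -2.4 * 17.9706
= -43.13


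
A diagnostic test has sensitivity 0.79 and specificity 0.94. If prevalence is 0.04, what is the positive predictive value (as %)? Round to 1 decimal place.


PPV = (sens * prev) / (sens * prev + (1-spec) * (1-prev))
Numerator = 0.79 * 0.04 = 0.0316
P(positive and no disease) = (1 - spec) * (1 - prev) = (1 - 0.94) * (1 - 0.04) = 0.0576
Denominator = 0.0316 + 0.0576 = 0.0892
PPV = 0.0316 / 0.0892 = 0.35426
As percentage = 35.4


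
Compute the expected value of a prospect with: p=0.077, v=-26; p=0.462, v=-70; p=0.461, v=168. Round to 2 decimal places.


EU = sum(p_i * v_i)
0.077 * -26 = -2.002
0.462 * -70 = -32.34
0.461 * 168 = 77.448
EU = -2.002 + -32.34 + 77.448
= 43.11


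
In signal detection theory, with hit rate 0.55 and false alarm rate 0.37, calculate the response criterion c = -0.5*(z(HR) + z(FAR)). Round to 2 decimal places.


c = -0.5 * (z(HR) + z(FAR))
z(0.55) = 0.1257
z(0.37) = -0.3319
c = -0.5 * (0.1257 + -0.3319)
= -0.5 * -0.2062
= 0.10


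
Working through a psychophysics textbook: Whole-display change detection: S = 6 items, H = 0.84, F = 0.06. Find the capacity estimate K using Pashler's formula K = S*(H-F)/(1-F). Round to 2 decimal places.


K = S * (H - F) / (1 - F)
H - F = 0.78
1 - F = 0.94
K = 6 * 0.78 / 0.94
= 4.98


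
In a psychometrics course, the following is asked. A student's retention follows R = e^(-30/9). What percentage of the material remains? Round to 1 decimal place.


R = e^(-t/S)
-t/S = -30/9 = -3.333333
R = e^(-3.333333) = 0.035674
Percentage = 0.035674 * 100
= 3.6


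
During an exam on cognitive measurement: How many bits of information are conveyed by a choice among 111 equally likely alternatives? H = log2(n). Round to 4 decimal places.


H = log2(n)
H = log2(111)
= 6.7944


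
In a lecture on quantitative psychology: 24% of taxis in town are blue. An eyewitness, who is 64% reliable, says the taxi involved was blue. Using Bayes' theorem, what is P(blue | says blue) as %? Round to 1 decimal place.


P(blue | says blue) = P(says blue | blue)*P(blue) / [P(says blue | blue)*P(blue) + P(says blue | not blue)*P(not blue)]
Numerator = 0.64 * 0.24 = 0.1536
False identification = 0.36 * 0.76 = 0.2736
P = 0.1536 / (0.1536 + 0.2736)
= 0.1536 / 0.4272
As percentage = 36.0


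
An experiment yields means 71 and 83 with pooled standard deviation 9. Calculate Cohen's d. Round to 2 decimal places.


Cohen's d = (M1 - M2) / S_pooled
= (71 - 83) / 9
= -12 / 9
= -1.33


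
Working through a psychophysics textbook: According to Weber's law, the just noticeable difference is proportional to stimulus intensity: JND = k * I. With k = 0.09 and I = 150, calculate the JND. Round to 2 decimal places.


JND = k * I
JND = 0.09 * 150
= 13.50


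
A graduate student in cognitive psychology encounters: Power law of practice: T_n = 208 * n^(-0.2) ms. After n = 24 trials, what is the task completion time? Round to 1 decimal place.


T_n = 208 * 24^(-0.2)
24^(-0.2) = 0.529612
T_n = 208 * 0.529612
= 110.2 ms


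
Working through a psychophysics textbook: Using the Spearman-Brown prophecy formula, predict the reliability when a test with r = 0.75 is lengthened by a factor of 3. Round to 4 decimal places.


r_new = n*r / (1 + (n-1)*r)
Numerator = 3 * 0.75 = 2.25
Denominator = 1 + 2 * 0.75 = 2.5
r_new = 2.25 / 2.5
= 0.9000


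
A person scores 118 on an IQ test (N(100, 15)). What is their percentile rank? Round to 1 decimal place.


z = (IQ - mean) / SD
z = (118 - 100) / 15 = 1.2
Percentile = Phi(1.2) * 100
Phi(1.2) = 0.88493
= 88.5


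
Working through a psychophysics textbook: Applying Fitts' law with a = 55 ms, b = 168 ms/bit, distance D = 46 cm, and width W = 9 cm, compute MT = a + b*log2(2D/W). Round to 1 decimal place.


MT = 55 + 168 * log2(2*46/9)
2D/W = 10.222222
log2(10.222222) = 3.3536
MT = 55 + 168 * 3.3536
= 618.4 ms


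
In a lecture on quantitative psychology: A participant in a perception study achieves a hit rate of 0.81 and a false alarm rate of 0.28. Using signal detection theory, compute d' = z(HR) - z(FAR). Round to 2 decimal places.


d' = z(HR) - z(FAR)
z(0.81) = 0.8779
z(0.28) = -0.5828
d' = 0.8779 - -0.5828
= 1.46


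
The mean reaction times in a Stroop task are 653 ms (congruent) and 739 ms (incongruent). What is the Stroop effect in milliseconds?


Stroop effect = RT(incongruent) - RT(congruent)
= 739 - 653
= 86 ms


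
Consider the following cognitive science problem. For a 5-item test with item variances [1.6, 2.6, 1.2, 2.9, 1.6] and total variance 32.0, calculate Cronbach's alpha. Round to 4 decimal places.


alpha = (k/(k-1)) * (1 - sum(s_i^2)/s_total^2)
sum(item variances) = 9.9
k/(k-1) = 5/4 = 1.25
1 - 9.9/32.0 = 1 - 0.309375 = 0.690625
alpha = 1.25 * 0.690625
= 0.8633


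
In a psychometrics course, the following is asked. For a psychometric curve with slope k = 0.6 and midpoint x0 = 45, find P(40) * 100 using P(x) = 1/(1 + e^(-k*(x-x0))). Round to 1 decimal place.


P(x) = 1/(1 + e^(-0.6*(40 - 45)))
Exponent = -0.6 * -5 = 3.0
e^(3.0) = 20.085537
P = 1/(1 + 20.085537) = 0.047426
Percentage = 4.7


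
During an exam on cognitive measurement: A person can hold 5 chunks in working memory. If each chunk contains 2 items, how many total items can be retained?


Total items = chunks * items_per_chunk
= 5 * 2
= 10


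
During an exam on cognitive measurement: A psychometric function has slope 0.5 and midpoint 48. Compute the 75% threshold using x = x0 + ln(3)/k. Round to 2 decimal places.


At P = 0.75: 0.75 = 1/(1 + e^(-k*(x-x0)))
Solving: e^(-k*(x-x0)) = 1/3
x = x0 + ln(3)/k
ln(3) = 1.0986
x = 48 + 1.0986/0.5
= 48 + 2.1972
= 50.20


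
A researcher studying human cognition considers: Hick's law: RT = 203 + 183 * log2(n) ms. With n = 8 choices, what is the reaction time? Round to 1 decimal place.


RT = 203 + 183 * log2(8)
log2(8) = 3.0
RT = 203 + 183 * 3.0
= 203 + 549.0
= 752.0 ms


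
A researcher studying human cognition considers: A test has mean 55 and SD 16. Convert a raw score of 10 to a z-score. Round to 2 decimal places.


z = (X - mu) / sigma
= (10 - 55) / 16
= -45 / 16
= -2.81


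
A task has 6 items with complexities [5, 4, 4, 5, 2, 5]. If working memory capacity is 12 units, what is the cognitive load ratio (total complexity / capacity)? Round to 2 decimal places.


Total complexity = 5 + 4 + 4 + 5 + 2 + 5 = 25
Load = total / capacity = 25 / 12
= 2.08


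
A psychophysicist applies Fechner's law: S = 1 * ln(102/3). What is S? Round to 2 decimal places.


S = 1 * ln(102/3)
I/I0 = 34.0
ln(34.0) = 3.5264
S = 1 * 3.5264
= 3.53


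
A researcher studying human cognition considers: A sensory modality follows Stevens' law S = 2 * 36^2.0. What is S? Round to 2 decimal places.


S = 2 * 36^2.0
36^2.0 = 1296.0
S = 2 * 1296.0
= 2592.00


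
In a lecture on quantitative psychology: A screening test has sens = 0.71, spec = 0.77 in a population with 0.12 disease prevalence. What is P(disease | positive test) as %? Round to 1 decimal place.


PPV = (sens * prev) / (sens * prev + (1-spec) * (1-prev))
Numerator = 0.71 * 0.12 = 0.0852
P(positive and no disease) = (1 - spec) * (1 - prev) = (1 - 0.77) * (1 - 0.12) = 0.2024
Denominator = 0.0852 + 0.2024 = 0.2876
PPV = 0.0852 / 0.2876 = 0.296245
As percentage = 29.6


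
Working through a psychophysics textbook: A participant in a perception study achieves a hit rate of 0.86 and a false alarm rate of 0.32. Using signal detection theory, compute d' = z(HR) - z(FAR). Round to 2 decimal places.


d' = z(HR) - z(FAR)
z(0.86) = 1.0803
z(0.32) = -0.4677
d' = 1.0803 - -0.4677
= 1.55


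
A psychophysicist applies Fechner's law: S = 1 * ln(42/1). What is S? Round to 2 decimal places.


S = 1 * ln(42/1)
I/I0 = 42.0
ln(42.0) = 3.7377
S = 1 * 3.7377
= 3.74


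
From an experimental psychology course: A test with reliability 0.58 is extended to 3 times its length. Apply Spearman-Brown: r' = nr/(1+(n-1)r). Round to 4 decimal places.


r_new = n*r / (1 + (n-1)*r)
Numerator = 3 * 0.58 = 1.74
Denominator = 1 + 2 * 0.58 = 2.16
r_new = 1.74 / 2.16
= 0.8056


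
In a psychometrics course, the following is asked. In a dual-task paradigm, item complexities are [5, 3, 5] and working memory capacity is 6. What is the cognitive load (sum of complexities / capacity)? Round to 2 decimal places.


Total complexity = 5 + 3 + 5 = 13
Load = total / capacity = 13 / 6
= 2.17


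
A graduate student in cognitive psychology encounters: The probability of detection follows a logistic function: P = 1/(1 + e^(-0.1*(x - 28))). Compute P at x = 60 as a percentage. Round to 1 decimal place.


P(x) = 1/(1 + e^(-0.1*(60 - 28)))
Exponent = -0.1 * 32 = -3.2
e^(-3.2) = 0.040762
P = 1/(1 + 0.040762) = 0.960834
Percentage = 96.1


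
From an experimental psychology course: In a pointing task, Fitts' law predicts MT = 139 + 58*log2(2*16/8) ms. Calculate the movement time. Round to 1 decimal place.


MT = 139 + 58 * log2(2*16/8)
2D/W = 4.0
log2(4.0) = 2.0
MT = 139 + 58 * 2.0
= 255.0 ms


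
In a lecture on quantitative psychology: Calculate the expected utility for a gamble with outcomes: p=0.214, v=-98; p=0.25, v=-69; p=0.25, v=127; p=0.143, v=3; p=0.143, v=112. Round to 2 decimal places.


EU = sum(p_i * v_i)
0.214 * -98 = -20.972
0.25 * -69 = -17.25
0.25 * 127 = 31.75
0.143 * 3 = 0.429
0.143 * 112 = 16.016
EU = -20.972 + -17.25 + 31.75 + 0.429 + 16.016
= 9.97


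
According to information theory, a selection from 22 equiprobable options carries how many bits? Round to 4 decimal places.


H = log2(n)
H = log2(22)
= 4.4594


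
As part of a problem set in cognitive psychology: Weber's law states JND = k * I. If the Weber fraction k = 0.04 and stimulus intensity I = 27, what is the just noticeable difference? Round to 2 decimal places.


JND = k * I
JND = 0.04 * 27
= 1.08


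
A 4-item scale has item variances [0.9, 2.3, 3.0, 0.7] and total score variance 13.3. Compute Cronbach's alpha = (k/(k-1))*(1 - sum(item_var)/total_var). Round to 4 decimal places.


alpha = (k/(k-1)) * (1 - sum(s_i^2)/s_total^2)
sum(item variances) = 6.9
k/(k-1) = 4/3 = 1.333333
1 - 6.9/13.3 = 1 - 0.518797 = 0.481203
alpha = 1.333333 * 0.481203
= 0.6416


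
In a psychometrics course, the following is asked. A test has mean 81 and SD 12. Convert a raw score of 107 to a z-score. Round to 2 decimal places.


z = (X - mu) / sigma
= (107 - 81) / 12
= 26 / 12
= 2.17


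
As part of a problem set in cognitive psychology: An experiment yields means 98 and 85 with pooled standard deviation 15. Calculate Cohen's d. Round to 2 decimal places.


Cohen's d = (M1 - M2) / S_pooled
= (98 - 85) / 15
= 13 / 15
= 0.87


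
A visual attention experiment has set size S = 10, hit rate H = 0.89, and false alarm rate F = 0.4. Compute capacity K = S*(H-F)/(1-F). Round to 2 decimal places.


K = S * (H - F) / (1 - F)
H - F = 0.49
1 - F = 0.6
K = 10 * 0.49 / 0.6
= 8.17


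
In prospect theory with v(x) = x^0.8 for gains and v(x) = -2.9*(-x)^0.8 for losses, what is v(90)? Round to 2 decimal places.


Since x = 90 >= 0, use v(x) = x^0.8
90^0.8 = 36.5927
v(90) = 36.59


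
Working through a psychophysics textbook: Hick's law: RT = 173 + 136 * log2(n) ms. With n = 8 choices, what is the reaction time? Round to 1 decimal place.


RT = 173 + 136 * log2(8)
log2(8) = 3.0
RT = 173 + 136 * 3.0
= 173 + 408.0
= 581.0 ms


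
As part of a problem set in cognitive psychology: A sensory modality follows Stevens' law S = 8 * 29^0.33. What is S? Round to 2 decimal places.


S = 8 * 29^0.33
29^0.33 = 3.038
S = 8 * 3.038
= 24.30


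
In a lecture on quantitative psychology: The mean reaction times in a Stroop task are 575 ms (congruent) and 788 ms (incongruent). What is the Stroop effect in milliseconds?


Stroop effect = RT(incongruent) - RT(congruent)
= 788 - 575
= 213 ms


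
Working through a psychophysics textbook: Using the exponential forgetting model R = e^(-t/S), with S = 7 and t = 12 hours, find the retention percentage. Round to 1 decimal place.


R = e^(-t/S)
-t/S = -12/7 = -1.714286
R = e^(-1.714286) = 0.180092
Percentage = 0.180092 * 100
= 18.0


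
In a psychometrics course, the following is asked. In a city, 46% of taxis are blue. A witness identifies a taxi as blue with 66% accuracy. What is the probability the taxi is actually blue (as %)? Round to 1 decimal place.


P(blue | says blue) = P(says blue | blue)*P(blue) / [P(says blue | blue)*P(blue) + P(says blue | not blue)*P(not blue)]
Numerator = 0.66 * 0.46 = 0.3036
False identification = 0.34 * 0.54 = 0.1836
P = 0.3036 / (0.3036 + 0.1836)
= 0.3036 / 0.4872
As percentage = 62.3


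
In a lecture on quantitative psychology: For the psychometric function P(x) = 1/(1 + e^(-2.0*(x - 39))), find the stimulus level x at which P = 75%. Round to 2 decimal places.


At P = 0.75: 0.75 = 1/(1 + e^(-k*(x-x0)))
Solving: e^(-k*(x-x0)) = 1/3
x = x0 + ln(3)/k
ln(3) = 1.0986
x = 39 + 1.0986/2.0
= 39 + 0.5493
= 39.55


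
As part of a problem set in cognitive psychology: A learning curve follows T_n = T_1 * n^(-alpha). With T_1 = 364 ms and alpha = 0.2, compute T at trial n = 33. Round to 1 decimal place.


T_n = 364 * 33^(-0.2)
33^(-0.2) = 0.496932
T_n = 364 * 0.496932
= 180.9 ms


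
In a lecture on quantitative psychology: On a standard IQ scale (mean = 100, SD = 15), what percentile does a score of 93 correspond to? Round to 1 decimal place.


z = (IQ - mean) / SD
z = (93 - 100) / 15 = -0.4667
Percentile = Phi(-0.4667) * 100
Phi(-0.4667) = 0.320357
= 32.0


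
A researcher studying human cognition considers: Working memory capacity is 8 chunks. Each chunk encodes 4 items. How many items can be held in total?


Total items = chunks * items_per_chunk
= 8 * 4
= 32


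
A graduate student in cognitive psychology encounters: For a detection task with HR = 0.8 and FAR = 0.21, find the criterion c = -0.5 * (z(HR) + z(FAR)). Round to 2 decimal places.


c = -0.5 * (z(HR) + z(FAR))
z(0.8) = 0.8416
z(0.21) = -0.8064
c = -0.5 * (0.8416 + -0.8064)
= -0.5 * 0.0352
= -0.02


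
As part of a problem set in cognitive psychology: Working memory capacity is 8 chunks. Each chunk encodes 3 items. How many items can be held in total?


Total items = chunks * items_per_chunk
= 8 * 3
= 24


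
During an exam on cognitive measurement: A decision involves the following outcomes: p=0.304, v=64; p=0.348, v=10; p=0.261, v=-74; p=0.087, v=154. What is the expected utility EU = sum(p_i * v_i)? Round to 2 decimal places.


EU = sum(p_i * v_i)
0.304 * 64 = 19.456
0.348 * 10 = 3.48
0.261 * -74 = -19.314
0.087 * 154 = 13.398
EU = 19.456 + 3.48 + -19.314 + 13.398
= 17.02


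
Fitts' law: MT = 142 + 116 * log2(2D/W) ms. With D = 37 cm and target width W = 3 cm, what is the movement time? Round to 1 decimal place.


MT = 142 + 116 * log2(2*37/3)
2D/W = 24.666667
log2(24.666667) = 4.6245
MT = 142 + 116 * 4.6245
= 678.4 ms


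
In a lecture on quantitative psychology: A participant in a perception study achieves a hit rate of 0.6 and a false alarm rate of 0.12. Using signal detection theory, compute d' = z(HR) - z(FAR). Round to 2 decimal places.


d' = z(HR) - z(FAR)
z(0.6) = 0.2533
z(0.12) = -1.175
d' = 0.2533 - -1.175
= 1.43


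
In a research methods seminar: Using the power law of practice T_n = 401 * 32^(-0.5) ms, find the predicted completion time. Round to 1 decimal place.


T_n = 401 * 32^(-0.5)
32^(-0.5) = 0.176777
T_n = 401 * 0.176777
= 70.9 ms


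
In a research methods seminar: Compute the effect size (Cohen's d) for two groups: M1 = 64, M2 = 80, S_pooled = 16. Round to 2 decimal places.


Cohen's d = (M1 - M2) / S_pooled
= (64 - 80) / 16
= -16 / 16
= -1.00


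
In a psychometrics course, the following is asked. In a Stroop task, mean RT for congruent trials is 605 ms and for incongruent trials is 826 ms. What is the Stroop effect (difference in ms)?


Stroop effect = RT(incongruent) - RT(congruent)
= 826 - 605
= 221 ms


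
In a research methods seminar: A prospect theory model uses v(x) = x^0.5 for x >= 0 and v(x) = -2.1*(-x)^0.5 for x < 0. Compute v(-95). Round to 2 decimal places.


Since x = -95 < 0, use v(x) = -lambda*(-x)^alpha
(-x) = 95
95^0.5 = 9.7468
v(-95) = -2.1 * 9.7468
= -20.47


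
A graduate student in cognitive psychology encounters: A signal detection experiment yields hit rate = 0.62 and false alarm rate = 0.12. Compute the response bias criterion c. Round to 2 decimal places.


c = -0.5 * (z(HR) + z(FAR))
z(0.62) = 0.3055
z(0.12) = -1.175
c = -0.5 * (0.3055 + -1.175)
= -0.5 * -0.8695
= 0.43


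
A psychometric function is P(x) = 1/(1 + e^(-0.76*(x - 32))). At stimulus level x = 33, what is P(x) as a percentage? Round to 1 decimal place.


P(x) = 1/(1 + e^(-0.76*(33 - 32)))
Exponent = -0.76 * 1 = -0.76
e^(-0.76) = 0.467666
P = 1/(1 + 0.467666) = 0.681354
Percentage = 68.1


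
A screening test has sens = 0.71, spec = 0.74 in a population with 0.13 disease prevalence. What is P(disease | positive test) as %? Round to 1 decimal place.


PPV = (sens * prev) / (sens * prev + (1-spec) * (1-prev))
Numerator = 0.71 * 0.13 = 0.0923
P(positive and no disease) = (1 - spec) * (1 - prev) = (1 - 0.74) * (1 - 0.13) = 0.2262
Denominator = 0.0923 + 0.2262 = 0.3185
PPV = 0.0923 / 0.3185 = 0.289796
As percentage = 29.0


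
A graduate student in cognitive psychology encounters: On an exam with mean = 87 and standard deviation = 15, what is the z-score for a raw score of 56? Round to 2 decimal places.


z = (X - mu) / sigma
= (56 - 87) / 15
= -31 / 15
= -2.07


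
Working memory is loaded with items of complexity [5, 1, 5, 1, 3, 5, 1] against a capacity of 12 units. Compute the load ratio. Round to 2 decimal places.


Total complexity = 5 + 1 + 5 + 1 + 3 + 5 + 1 = 21
Load = total / capacity = 21 / 12
= 1.75


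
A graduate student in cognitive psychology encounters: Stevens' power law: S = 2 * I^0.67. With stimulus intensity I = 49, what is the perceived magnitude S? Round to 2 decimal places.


S = 2 * 49^0.67
49^0.67 = 13.5654
S = 2 * 13.5654
= 27.13


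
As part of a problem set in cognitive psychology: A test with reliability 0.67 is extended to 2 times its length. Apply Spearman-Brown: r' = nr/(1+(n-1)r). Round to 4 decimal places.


r_new = n*r / (1 + (n-1)*r)
Numerator = 2 * 0.67 = 1.34
Denominator = 1 + 1 * 0.67 = 1.67
r_new = 1.34 / 1.67
= 0.8024


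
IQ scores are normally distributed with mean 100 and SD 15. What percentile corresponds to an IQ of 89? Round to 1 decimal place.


z = (IQ - mean) / SD
z = (89 - 100) / 15 = -0.7333
Percentile = Phi(-0.7333) * 100
Phi(-0.7333) = 0.231688
= 23.2


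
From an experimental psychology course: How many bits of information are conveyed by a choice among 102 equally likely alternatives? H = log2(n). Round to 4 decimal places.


H = log2(n)
H = log2(102)
= 6.6724


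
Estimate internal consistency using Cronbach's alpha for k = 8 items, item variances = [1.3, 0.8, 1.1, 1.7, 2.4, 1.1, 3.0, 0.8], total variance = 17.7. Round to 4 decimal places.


alpha = (k/(k-1)) * (1 - sum(s_i^2)/s_total^2)
sum(item variances) = 12.2
k/(k-1) = 8/7 = 1.142857
1 - 12.2/17.7 = 1 - 0.689266 = 0.310734
alpha = 1.142857 * 0.310734
= 0.3551


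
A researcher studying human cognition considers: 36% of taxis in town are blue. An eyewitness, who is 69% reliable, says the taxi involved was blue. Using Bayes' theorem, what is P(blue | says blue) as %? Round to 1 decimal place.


P(blue | says blue) = P(says blue | blue)*P(blue) / [P(says blue | blue)*P(blue) + P(says blue | not blue)*P(not blue)]
Numerator = 0.69 * 0.36 = 0.2484
False identification = 0.31 * 0.64 = 0.1984
P = 0.2484 / (0.2484 + 0.1984)
= 0.2484 / 0.4468
As percentage = 55.6


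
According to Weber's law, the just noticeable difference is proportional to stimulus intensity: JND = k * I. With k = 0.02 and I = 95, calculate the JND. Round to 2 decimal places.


JND = k * I
JND = 0.02 * 95
= 1.90


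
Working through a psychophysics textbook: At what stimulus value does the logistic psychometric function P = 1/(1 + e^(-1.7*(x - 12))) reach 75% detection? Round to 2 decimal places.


At P = 0.75: 0.75 = 1/(1 + e^(-k*(x-x0)))
Solving: e^(-k*(x-x0)) = 1/3
x = x0 + ln(3)/k
ln(3) = 1.0986
x = 12 + 1.0986/1.7
= 12 + 0.6462
= 12.65


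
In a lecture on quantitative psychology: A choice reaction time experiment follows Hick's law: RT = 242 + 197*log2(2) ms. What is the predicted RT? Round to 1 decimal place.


RT = 242 + 197 * log2(2)
log2(2) = 1.0
RT = 242 + 197 * 1.0
= 242 + 197.0
= 439.0 ms


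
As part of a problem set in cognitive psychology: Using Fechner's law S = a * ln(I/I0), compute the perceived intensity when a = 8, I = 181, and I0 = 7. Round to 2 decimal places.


S = 8 * ln(181/7)
I/I0 = 25.857143
ln(25.857143) = 3.2526
S = 8 * 3.2526
= 26.02


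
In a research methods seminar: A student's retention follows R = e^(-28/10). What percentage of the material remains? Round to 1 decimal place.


R = e^(-t/S)
-t/S = -28/10 = -2.8
R = e^(-2.8) = 0.06081
Percentage = 0.06081 * 100
= 6.1


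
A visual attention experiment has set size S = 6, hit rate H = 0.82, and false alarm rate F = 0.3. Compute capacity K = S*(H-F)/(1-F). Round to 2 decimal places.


K = S * (H - F) / (1 - F)
H - F = 0.52
1 - F = 0.7
K = 6 * 0.52 / 0.7
= 4.46


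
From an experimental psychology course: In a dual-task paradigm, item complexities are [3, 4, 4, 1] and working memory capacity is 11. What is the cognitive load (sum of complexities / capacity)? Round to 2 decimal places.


Total complexity = 3 + 4 + 4 + 1 = 12
Load = total / capacity = 12 / 11
= 1.09


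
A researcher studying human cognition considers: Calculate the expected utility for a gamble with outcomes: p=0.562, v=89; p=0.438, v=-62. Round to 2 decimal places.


EU = sum(p_i * v_i)
0.562 * 89 = 50.018
0.438 * -62 = -27.156
EU = 50.018 + -27.156
= 22.86


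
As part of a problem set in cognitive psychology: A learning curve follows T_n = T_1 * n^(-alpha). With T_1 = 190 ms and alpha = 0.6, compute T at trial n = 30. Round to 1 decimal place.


T_n = 190 * 30^(-0.6)
30^(-0.6) = 0.129935
T_n = 190 * 0.129935
= 24.7 ms


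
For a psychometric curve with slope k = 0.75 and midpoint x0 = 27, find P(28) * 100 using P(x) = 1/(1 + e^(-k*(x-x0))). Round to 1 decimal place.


P(x) = 1/(1 + e^(-0.75*(28 - 27)))
Exponent = -0.75 * 1 = -0.75
e^(-0.75) = 0.472367
P = 1/(1 + 0.472367) = 0.679178
Percentage = 67.9


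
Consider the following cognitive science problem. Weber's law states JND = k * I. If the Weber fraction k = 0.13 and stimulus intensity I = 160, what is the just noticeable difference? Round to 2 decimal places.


JND = k * I
JND = 0.13 * 160
= 20.80


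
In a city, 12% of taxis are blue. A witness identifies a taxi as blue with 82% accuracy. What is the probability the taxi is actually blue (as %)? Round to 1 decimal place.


P(blue | says blue) = P(says blue | blue)*P(blue) / [P(says blue | blue)*P(blue) + P(says blue | not blue)*P(not blue)]
Numerator = 0.82 * 0.12 = 0.0984
False identification = 0.18 * 0.88 = 0.1584
P = 0.0984 / (0.0984 + 0.1584)
= 0.0984 / 0.2568
As percentage = 38.3


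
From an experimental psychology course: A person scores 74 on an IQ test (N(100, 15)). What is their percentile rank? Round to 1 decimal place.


z = (IQ - mean) / SD
z = (74 - 100) / 15 = -1.7333
Percentile = Phi(-1.7333) * 100
Phi(-1.7333) = 0.041521
= 4.2


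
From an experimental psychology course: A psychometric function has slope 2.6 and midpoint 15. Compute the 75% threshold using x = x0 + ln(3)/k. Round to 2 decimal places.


At P = 0.75: 0.75 = 1/(1 + e^(-k*(x-x0)))
Solving: e^(-k*(x-x0)) = 1/3
x = x0 + ln(3)/k
ln(3) = 1.0986
x = 15 + 1.0986/2.6
= 15 + 0.4225
= 15.42


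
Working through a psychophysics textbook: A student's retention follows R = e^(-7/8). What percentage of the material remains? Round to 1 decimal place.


R = e^(-t/S)
-t/S = -7/8 = -0.875
R = e^(-0.875) = 0.416862
Percentage = 0.416862 * 100
= 41.7


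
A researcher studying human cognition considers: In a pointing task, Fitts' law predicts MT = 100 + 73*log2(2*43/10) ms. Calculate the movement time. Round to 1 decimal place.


MT = 100 + 73 * log2(2*43/10)
2D/W = 8.6
log2(8.6) = 3.1043
MT = 100 + 73 * 3.1043
= 326.6 ms


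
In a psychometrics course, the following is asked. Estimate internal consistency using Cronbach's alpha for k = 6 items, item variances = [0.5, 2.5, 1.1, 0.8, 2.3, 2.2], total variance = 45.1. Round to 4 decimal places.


alpha = (k/(k-1)) * (1 - sum(s_i^2)/s_total^2)
sum(item variances) = 9.4
k/(k-1) = 6/5 = 1.2
1 - 9.4/45.1 = 1 - 0.208426 = 0.791574
alpha = 1.2 * 0.791574
= 0.9499


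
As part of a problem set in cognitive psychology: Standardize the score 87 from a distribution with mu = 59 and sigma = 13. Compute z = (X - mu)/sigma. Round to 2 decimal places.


z = (X - mu) / sigma
= (87 - 59) / 13
= 28 / 13
= 2.15


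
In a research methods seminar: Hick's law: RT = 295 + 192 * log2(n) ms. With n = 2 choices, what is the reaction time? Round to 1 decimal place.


RT = 295 + 192 * log2(2)
log2(2) = 1.0
RT = 295 + 192 * 1.0
= 295 + 192.0
= 487.0 ms


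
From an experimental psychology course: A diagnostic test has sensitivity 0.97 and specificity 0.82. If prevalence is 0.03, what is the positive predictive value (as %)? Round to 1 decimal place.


PPV = (sens * prev) / (sens * prev + (1-spec) * (1-prev))
Numerator = 0.97 * 0.03 = 0.0291
P(positive and no disease) = (1 - spec) * (1 - prev) = (1 - 0.82) * (1 - 0.03) = 0.1746
Denominator = 0.0291 + 0.1746 = 0.2037
PPV = 0.0291 / 0.2037 = 0.142857
As percentage = 14.3


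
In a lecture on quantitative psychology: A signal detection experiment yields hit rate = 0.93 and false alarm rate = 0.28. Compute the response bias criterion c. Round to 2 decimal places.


c = -0.5 * (z(HR) + z(FAR))
z(0.93) = 1.4758
z(0.28) = -0.5828
c = -0.5 * (1.4758 + -0.5828)
= -0.5 * 0.893
= -0.45


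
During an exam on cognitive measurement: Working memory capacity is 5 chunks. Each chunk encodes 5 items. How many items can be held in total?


Total items = chunks * items_per_chunk
= 5 * 5
= 25


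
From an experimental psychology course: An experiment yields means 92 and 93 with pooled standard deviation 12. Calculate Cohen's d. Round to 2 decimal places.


Cohen's d = (M1 - M2) / S_pooled
= (92 - 93) / 12
= -1 / 12
= -0.08


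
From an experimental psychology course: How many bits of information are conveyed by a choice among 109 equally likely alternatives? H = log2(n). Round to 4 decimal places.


H = log2(n)
H = log2(109)
= 6.7682


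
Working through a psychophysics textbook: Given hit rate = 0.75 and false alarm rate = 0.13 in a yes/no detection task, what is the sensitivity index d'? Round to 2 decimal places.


d' = z(HR) - z(FAR)
z(0.75) = 0.6745
z(0.13) = -1.1264
d' = 0.6745 - -1.1264
= 1.80


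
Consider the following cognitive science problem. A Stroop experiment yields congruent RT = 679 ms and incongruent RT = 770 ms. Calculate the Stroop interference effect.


Stroop effect = RT(incongruent) - RT(congruent)
= 770 - 679
= 91 ms


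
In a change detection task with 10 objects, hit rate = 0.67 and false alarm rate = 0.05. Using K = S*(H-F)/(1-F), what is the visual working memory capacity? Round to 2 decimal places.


K = S * (H - F) / (1 - F)
H - F = 0.62
1 - F = 0.95
K = 10 * 0.62 / 0.95
= 6.53


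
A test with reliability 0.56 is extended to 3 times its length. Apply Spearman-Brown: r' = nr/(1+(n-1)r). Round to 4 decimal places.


r_new = n*r / (1 + (n-1)*r)
Numerator = 3 * 0.56 = 1.68
Denominator = 1 + 2 * 0.56 = 2.12
r_new = 1.68 / 2.12
= 0.7925


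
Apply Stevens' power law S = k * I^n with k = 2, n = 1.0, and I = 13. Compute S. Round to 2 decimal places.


S = 2 * 13^1.0
13^1.0 = 13.0
S = 2 * 13.0
= 26.00


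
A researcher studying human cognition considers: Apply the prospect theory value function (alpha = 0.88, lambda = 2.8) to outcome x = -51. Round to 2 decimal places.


Since x = -51 < 0, use v(x) = -lambda*(-x)^alpha
(-x) = 51
51^0.88 = 31.8172
v(-51) = -2.8 * 31.8172
= -89.09


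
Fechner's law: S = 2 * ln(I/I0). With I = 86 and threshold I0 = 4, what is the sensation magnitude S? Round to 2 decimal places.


S = 2 * ln(86/4)
I/I0 = 21.5
ln(21.5) = 3.0681
S = 2 * 3.0681
= 6.14


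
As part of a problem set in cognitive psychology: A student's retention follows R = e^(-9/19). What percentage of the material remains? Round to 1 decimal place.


R = e^(-t/S)
-t/S = -9/19 = -0.473684
R = e^(-0.473684) = 0.622704
Percentage = 0.622704 * 100
= 62.3


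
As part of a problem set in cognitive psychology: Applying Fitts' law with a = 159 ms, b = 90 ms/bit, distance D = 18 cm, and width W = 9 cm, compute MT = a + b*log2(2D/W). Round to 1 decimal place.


MT = 159 + 90 * log2(2*18/9)
2D/W = 4.0
log2(4.0) = 2.0
MT = 159 + 90 * 2.0
= 339.0 ms


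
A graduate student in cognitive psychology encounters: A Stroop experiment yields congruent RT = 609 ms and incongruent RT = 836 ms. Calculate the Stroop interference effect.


Stroop effect = RT(incongruent) - RT(congruent)
= 836 - 609
= 227 ms


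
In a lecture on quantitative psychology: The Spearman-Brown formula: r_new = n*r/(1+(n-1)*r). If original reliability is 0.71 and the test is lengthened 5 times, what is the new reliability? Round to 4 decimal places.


r_new = n*r / (1 + (n-1)*r)
Numerator = 5 * 0.71 = 3.55
Denominator = 1 + 4 * 0.71 = 3.84
r_new = 3.55 / 3.84
= 0.9245


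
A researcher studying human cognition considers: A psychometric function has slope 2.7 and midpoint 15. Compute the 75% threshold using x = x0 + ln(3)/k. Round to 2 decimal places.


At P = 0.75: 0.75 = 1/(1 + e^(-k*(x-x0)))
Solving: e^(-k*(x-x0)) = 1/3
x = x0 + ln(3)/k
ln(3) = 1.0986
x = 15 + 1.0986/2.7
= 15 + 0.4069
= 15.41


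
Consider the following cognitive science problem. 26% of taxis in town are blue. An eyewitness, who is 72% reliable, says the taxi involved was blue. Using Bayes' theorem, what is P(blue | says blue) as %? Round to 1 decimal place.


P(blue | says blue) = P(says blue | blue)*P(blue) / [P(says blue | blue)*P(blue) + P(says blue | not blue)*P(not blue)]
Numerator = 0.72 * 0.26 = 0.1872
False identification = 0.28 * 0.74 = 0.2072
P = 0.1872 / (0.1872 + 0.2072)
= 0.1872 / 0.3944
As percentage = 47.5


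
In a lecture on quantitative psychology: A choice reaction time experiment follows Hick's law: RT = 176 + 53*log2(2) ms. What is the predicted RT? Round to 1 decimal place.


RT = 176 + 53 * log2(2)
log2(2) = 1.0
RT = 176 + 53 * 1.0
= 176 + 53.0
= 229.0 ms


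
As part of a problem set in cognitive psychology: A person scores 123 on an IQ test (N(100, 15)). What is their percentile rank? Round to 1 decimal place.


z = (IQ - mean) / SD
z = (123 - 100) / 15 = 1.5333
Percentile = Phi(1.5333) * 100
Phi(1.5333) = 0.937399
= 93.7


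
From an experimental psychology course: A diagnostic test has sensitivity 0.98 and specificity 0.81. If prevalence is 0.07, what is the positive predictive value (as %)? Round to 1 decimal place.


PPV = (sens * prev) / (sens * prev + (1-spec) * (1-prev))
Numerator = 0.98 * 0.07 = 0.0686
P(positive and no disease) = (1 - spec) * (1 - prev) = (1 - 0.81) * (1 - 0.07) = 0.1767
Denominator = 0.0686 + 0.1767 = 0.2453
PPV = 0.0686 / 0.2453 = 0.279658
As percentage = 28.0


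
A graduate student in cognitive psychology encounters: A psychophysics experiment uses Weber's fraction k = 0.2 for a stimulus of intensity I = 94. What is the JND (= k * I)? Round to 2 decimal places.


JND = k * I
JND = 0.2 * 94
= 18.80


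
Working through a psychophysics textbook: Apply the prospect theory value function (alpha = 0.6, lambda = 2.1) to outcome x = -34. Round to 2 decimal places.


Since x = -34 < 0, use v(x) = -lambda*(-x)^alpha
(-x) = 34
34^0.6 = 8.2964
v(-34) = -2.1 * 8.2964
= -17.42


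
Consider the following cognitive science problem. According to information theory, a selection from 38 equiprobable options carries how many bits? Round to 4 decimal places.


H = log2(n)
H = log2(38)
= 5.2479


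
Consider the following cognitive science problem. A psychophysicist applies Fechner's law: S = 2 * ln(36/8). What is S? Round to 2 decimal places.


S = 2 * ln(36/8)
I/I0 = 4.5
ln(4.5) = 1.5041
S = 2 * 1.5041
= 3.01


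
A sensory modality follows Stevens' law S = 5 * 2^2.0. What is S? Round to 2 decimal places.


S = 5 * 2^2.0
2^2.0 = 4.0
S = 5 * 4.0
= 20.00


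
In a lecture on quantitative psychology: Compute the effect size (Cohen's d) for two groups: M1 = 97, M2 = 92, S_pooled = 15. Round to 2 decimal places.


Cohen's d = (M1 - M2) / S_pooled
= (97 - 92) / 15
= 5 / 15
= 0.33


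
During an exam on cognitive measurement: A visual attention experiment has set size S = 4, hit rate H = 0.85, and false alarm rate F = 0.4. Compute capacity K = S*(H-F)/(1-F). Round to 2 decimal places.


K = S * (H - F) / (1 - F)
H - F = 0.45
1 - F = 0.6
K = 4 * 0.45 / 0.6
= 3.00


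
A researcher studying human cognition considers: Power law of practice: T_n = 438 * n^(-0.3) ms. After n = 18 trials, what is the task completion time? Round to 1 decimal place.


T_n = 438 * 18^(-0.3)
18^(-0.3) = 0.420163
T_n = 438 * 0.420163
= 184.0 ms
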